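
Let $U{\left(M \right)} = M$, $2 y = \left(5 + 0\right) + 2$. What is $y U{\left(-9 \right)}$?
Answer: $- \frac{63}{2} \approx -31.5$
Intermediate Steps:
$y = \frac{7}{2}$ ($y = \frac{\left(5 + 0\right) + 2}{2} = \frac{5 + 2}{2} = \frac{1}{2} \cdot 7 = \frac{7}{2} \approx 3.5$)
$y U{\left(-9 \right)} = \frac{7}{2} \left(-9\right) = - \frac{63}{2}$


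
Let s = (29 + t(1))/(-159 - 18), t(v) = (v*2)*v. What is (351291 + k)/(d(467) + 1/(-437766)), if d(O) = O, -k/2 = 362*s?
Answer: 9076487171822/12061766539 ≈ 752.50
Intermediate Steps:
t(v) = 2*v² (t(v) = (2*v)*v = 2*v²)
s = -31/177 (s = (29 + 2*1²)/(-159 - 18) = (29 + 2*1)/(-177) = (29 + 2)*(-1/177) = 31*(-1/177) = -31/177 ≈ -0.17514)
k = 22444/177 (k = -724*(-31)/177 = -2*(-11222/177) = 22444/177 ≈ 126.80)
(351291 + k)/(d(467) + 1/(-437766)) = (351291 + 22444/177)/(467 + 1/(-437766)) = 62200951/(177*(467 - 1/437766)) = 62200951/(177*(204436721/437766)) = (62200951/177)*(437766/204436721) = 9076487171822/12061766539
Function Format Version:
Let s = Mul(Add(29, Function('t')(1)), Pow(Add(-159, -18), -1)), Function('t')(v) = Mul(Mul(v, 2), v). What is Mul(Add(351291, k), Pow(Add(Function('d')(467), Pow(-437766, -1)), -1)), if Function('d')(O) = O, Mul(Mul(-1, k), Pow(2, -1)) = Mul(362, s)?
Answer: Rational(9076487171822, 12061766539) ≈ 752.50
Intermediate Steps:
Function('t')(v) = Mul(2, Pow(v, 2)) (Function('t')(v) = Mul(Mul(2, v), v) = Mul(2, Pow(v, 2)))
s = Rational(-31, 177) (s = Mul(Add(29, Mul(2, Pow(1, 2))), Pow(Add(-159, -18), -1)) = Mul(Add(29, Mul(2, 1)), Pow(-177, -1)) = Mul(Add(29, 2), Rational(-1, 177)) = Mul(31, Rational(-1, 177)) = Rational(-31, 177) ≈ -0.17514)
k = Rational(22444, 177) (k = Mul(-2, Mul(362, Rational(-31, 177))) = Mul(-2, Rational(-11222, 177)) = Rational(22444, 177) ≈ 126.80)
Mul(Add(351291, k), Pow(Add(Function('d')(467), Pow(-437766, -1)), -1)) = Mul(Add(351291, Rational(22444, 177)), Pow(Add(467, Pow(-437766, -1)), -1)) = Mul(Rational(62200951, 177), Pow(Add(467, Rational(-1, 437766)), -1)) = Mul(Rational(62200951, 177), Pow(Rational(204436721, 437766), -1)) = Mul(Rational(62200951, 177), Rational(437766, 204436721)) = Rational(9076487171822, 12061766539)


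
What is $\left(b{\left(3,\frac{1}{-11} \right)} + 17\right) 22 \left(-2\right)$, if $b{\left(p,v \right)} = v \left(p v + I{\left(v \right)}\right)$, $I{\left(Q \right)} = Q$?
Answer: $- \frac{8244}{11} \approx -749.45$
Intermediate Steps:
$b{\left(p,v \right)} = v \left(v + p v\right)$ ($b{\left(p,v \right)} = v \left(p v + v\right) = v \left(v + p v\right)$)
$\left(b{\left(3,\frac{1}{-11} \right)} + 17\right) 22 \left(-2\right) = \left(\left(\frac{1}{-11}\right)^{2} \left(1 + 3\right) + 17\right) 22 \left(-2\right) = \left(\left(- \frac{1}{11}\right)^{2} \cdot 4 + 17\right) \left(-44\right) = \left(\frac{1}{121} \cdot 4 + 17\right) \left(-44\right) = \left(\frac{4}{121} + 17\right) \left(-44\right) = \frac{2061}{121} \left(-44\right) = - \frac{8244}{11}$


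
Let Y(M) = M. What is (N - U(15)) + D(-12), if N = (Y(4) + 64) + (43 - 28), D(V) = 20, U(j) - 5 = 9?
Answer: 89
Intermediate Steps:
U(j) = 14 (U(j) = 5 + 9 = 14)
N = 83 (N = (4 + 64) + (43 - 28) = 68 + 15 = 83)
(N - U(15)) + D(-12) = (83 - 1*14) + 20 = (83 - 14) + 20 = 69 + 20 = 89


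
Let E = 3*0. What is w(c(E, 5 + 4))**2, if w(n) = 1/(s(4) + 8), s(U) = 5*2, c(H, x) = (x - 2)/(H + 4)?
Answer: 1/324 ≈ 0.0030864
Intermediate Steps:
E = 0
c(H, x) = (-2 + x)/(4 + H)
s(U) = 10
w(n) = 1/18 (w(n) = 1/(10 + 8) = 1/18)
w(c(E, 5 + 4))**2 = (1/18)**2 = 1/324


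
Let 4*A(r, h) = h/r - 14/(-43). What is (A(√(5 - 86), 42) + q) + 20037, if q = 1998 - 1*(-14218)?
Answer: 3117765/86 - 7*I/6 ≈ 36253.0 - 1.1667*I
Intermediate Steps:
A(r, h) = 7/86 + h/(4*r) (A(r, h) = (h/r - 14/(-43))/4 = (h/r - 14*(-1/43))/4 = (h/r + 14/43)/4 = (14/43 + h/r)/4 = 7/86 + h/(4*r))
q = 16216 (q = 1998 + 14218 = 16216)
(A(√(5 - 86), 42) + q) + 20037 = ((7/86 + (¼)*42/√(5 - 86)) + 16216) + 20037 = ((7/86 + (¼)*42/√(-81)) + 16216) + 20037 = ((7/86 + (¼)*42/(9*I)) + 16216) + 20037 = ((7/86 + (¼)*42*(-I/9)) + 16216) + 20037 = ((7/86 - 7*I/6) + 16216) + 20037 = (1394583/86 - 7*I/6) + 20037 = 3117765/86 - 7*I/6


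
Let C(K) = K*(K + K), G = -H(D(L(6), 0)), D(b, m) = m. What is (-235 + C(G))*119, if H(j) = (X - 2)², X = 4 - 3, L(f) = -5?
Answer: -27727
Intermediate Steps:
X = 1
H(j) = 1 (H(j) = (1 - 2)² = (-1)² = 1)
G = -1 (G = -1*1 = -1)
C(K) = 2*K² (C(K) = K*(2*K) = 2*K²)
(-235 + C(G))*119 = (-235 + 2*(-1)²)*119 = (-235 + 2*1)*119 = (-235 + 2)*119 = -233*119 = -27727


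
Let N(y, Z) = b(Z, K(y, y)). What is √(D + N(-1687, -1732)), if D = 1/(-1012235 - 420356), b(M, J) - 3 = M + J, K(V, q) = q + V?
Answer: I*√10472973516085534/1432591 ≈ 71.435*I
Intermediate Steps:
K(V, q) = V + q
b(M, J) = 3 + J + M (b(M, J) = 3 + (M + J) = 3 + (J + M) = 3 + J + M)
D = -1/1432591 (D = 1/(-1432591) = -1/1432591 ≈ -6.9804e-7)
N(y, Z) = 3 + Z + 2*y (N(y, Z) = 3 + (y + y) + Z = 3 + 2*y + Z = 3 + Z + 2*y)
√(D + N(-1687, -1732)) = √(-1/1432591 + (3 - 1732 + 2*(-1687))) = √(-1/1432591 + (3 - 1732 - 3374)) = √(-1/1432591 - 5103) = √(-7310511874/1432591) = I*√10472973516085534/1432591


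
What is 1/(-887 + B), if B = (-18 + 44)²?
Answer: -1/211 ≈ -0.0047393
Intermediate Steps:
B = 676 (B = 26² = 676)
1/(-887 + B) = 1/(-887 + 676) = 1/(-211) = -1/211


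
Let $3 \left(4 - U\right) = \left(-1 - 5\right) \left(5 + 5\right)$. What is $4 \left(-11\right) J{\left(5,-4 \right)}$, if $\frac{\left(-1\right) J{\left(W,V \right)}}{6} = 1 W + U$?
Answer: $7656$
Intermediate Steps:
$U = 24$ ($U = 4 - \frac{\left(-1 - 5\right) \left(5 + 5\right)}{3} = 4 - \frac{\left(-6\right) 10}{3} = 4 - -20 = 4 + 20 = 24$)
$J{\left(W,V \right)} = -144 - 6 W$ ($J{\left(W,V \right)} = - 6 \left(1 W + 24\right) = - 6 \left(W + 24\right) = - 6 \left(24 + W\right) = -144 - 6 W$)
$4 \left(-11\right) J{\left(5,-4 \right)} = 4 \left(-11\right) \left(-144 - 30\right) = - 44 \left(-144 - 30\right) = \left(-44\right) \left(-174\right) = 7656$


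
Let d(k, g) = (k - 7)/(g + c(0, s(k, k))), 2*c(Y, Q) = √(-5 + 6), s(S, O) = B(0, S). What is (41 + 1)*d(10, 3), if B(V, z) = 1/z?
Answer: 36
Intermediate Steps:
s(S, O) = 1/S
c(Y, Q) = ½ (c(Y, Q) = √(-5 + 6)/2 = √1/2 = (½)*1 = ½)
d(k, g) = (-7 + k)/(½ + g) (d(k, g) = (k - 7)/(g + ½) = (-7 + k)/(½ + g))
(41 + 1)*d(10, 3) = (41 + 1)*(2*(-7 + 10)/(1 + 2*3)) = 42*(2*3/(1 + 6)) = 42*(2*3/7) = 42*(2*(⅐)*3) = 42*(6/7) = 36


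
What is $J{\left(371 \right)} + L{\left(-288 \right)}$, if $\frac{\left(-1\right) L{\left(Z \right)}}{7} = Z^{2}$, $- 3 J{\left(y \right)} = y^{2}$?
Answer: $- \frac{1879465}{3} \approx -6.2649 \cdot 10^{5}$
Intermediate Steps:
$J{\left(y \right)} = - \frac{y^{2}}{3}$
$L{\left(Z \right)} = - 7 Z^{2}$
$J{\left(371 \right)} + L{\left(-288 \right)} = - \frac{371^{2}}{3} - 7 \left(-288\right)^{2} = \left(- \frac{1}{3}\right) 137641 - 580608 = - \frac{137641}{3} - 580608 = - \frac{1879465}{3}$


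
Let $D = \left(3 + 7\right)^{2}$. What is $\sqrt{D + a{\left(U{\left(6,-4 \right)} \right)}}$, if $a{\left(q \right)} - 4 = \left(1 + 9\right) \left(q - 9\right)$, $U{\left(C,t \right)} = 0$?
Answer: $\sqrt{14} \approx 3.7417$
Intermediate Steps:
$D = 100$ ($D = 10^{2} = 100$)
$a{\left(q \right)} = -86 + 10 q$ ($a{\left(q \right)} = 4 + \left(1 + 9\right) \left(q - 9\right) = 4 + 10 \left(-9 + q\right) = 4 + \left(-90 + 10 q\right) = -86 + 10 q$)
$\sqrt{D + a{\left(U{\left(6,-4 \right)} \right)}} = \sqrt{100 + \left(-86 + 10 \cdot 0\right)} = \sqrt{100 + \left(-86 + 0\right)} = \sqrt{100 - 86} = \sqrt{14}$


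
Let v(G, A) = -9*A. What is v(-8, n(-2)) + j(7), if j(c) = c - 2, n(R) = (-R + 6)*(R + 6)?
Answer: -283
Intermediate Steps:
n(R) = (6 + R)*(6 - R) (n(R) = (6 - R)*(6 + R) = (6 + R)*(6 - R))
j(c) = -2 + c
v(-8, n(-2)) + j(7) = -9*(36 - 1*(-2)**2) + (-2 + 7) = -9*(36 - 1*4) + 5 = -9*(36 - 4) + 5 = -9*32 + 5 = -288 + 5 = -283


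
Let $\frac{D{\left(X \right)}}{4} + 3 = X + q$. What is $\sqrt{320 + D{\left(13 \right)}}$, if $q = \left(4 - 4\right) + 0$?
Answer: $6 \sqrt{10} \approx 18.974$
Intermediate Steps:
$q = 0$ ($q = 0 + 0 = 0$)
$D{\left(X \right)} = -12 + 4 X$ ($D{\left(X \right)} = -12 + 4 \left(X + 0\right) = -12 + 4 X$)
$\sqrt{320 + D{\left(13 \right)}} = \sqrt{320 + \left(-12 + 4 \cdot 13\right)} = \sqrt{320 + \left(-12 + 52\right)} = \sqrt{320 + 40} = \sqrt{360} = 6 \sqrt{10}$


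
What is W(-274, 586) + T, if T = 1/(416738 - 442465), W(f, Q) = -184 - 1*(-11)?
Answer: -4450772/25727 ≈ -173.00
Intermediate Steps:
W(f, Q) = -173 (W(f, Q) = -184 + 11 = -173)
T = -1/25727 (T = 1/(-25727) = -1/25727 ≈ -3.8870e-5)
W(-274, 586) + T = -173 - 1/25727 = -4450772/25727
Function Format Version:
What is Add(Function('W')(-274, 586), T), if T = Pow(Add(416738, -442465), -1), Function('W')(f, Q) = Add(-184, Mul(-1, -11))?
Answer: Rational(-4450772, 25727) ≈ -173.00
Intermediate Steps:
Function('W')(f, Q) = -173 (Function('W')(f, Q) = Add(-184, 11) = -173)
T = Rational(-1, 25727) (T = Pow(-25727, -1) = Rational(-1, 25727) ≈ -3.8870e-5)
Add(Function('W')(-274, 586), T) = Add(-173, Rational(-1, 25727)) = Rational(-4450772, 25727)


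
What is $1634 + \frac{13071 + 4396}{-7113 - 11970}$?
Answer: $\frac{31164155}{19083} \approx 1633.1$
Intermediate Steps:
$1634 + \frac{13071 + 4396}{-7113 - 11970} = 1634 + \frac{17467}{-19083} = 1634 + 17467 \left(- \frac{1}{19083}\right) = 1634 - \frac{17467}{19083} = \frac{31164155}{19083}$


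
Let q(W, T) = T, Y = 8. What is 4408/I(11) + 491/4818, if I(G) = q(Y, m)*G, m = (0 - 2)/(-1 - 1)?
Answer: 1931195/4818 ≈ 400.83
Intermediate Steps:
m = 1 (m = -2/(-2) = -2*(-½) = 1)
I(G) = G (I(G) = 1*G = G)
4408/I(11) + 491/4818 = 4408/11 + 491/4818 = 1931195/4818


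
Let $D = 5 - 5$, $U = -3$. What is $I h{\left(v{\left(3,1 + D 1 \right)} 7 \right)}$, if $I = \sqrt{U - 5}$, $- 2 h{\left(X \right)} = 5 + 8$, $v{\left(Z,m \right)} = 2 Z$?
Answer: $- 13 i \sqrt{2} \approx - 18.385 i$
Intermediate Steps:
$D = 0$
$h{\left(X \right)} = - \frac{13}{2}$ ($h{\left(X \right)} = - \frac{5 + 8}{2} = \left(- \frac{1}{2}\right) 13 = - \frac{13}{2}$)
$I = 2 i \sqrt{2}$ ($I = \sqrt{-3 - 5} = \sqrt{-8} = 2 i \sqrt{2} \approx 2.8284 i$)
$I h{\left(v{\left(3,1 + D 1 \right)} 7 \right)} = 2 i \sqrt{2} \left(- \frac{13}{2}\right) = - 13 i \sqrt{2}$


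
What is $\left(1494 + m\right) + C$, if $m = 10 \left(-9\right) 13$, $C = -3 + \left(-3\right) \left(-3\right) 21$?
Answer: $510$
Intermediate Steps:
$C = 186$ ($C = -3 + 9 \cdot 21 = -3 + 189 = 186$)
$m = -1170$ ($m = \left(-90\right) 13 = -1170$)
$\left(1494 + m\right) + C = \left(1494 - 1170\right) + 186 = 324 + 186 = 510$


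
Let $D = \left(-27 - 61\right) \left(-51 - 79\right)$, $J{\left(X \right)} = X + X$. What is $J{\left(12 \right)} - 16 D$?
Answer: $-183016$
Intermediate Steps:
$J{\left(X \right)} = 2 X$
$D = 11440$ ($D = \left(-88\right) \left(-130\right) = 11440$)
$J{\left(12 \right)} - 16 D = 2 \cdot 12 - 183040 = 24 - 183040 = -183016$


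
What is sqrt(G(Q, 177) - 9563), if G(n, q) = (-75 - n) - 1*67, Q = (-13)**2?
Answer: I*sqrt(9874) ≈ 99.368*I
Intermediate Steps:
Q = 169
G(n, q) = -142 - n (G(n, q) = (-75 - n) - 67 = -142 - n)
sqrt(G(Q, 177) - 9563) = sqrt((-142 - 1*169) - 9563) = sqrt((-142 - 169) - 9563) = sqrt(-311 - 9563) = sqrt(-9874) = I*sqrt(9874)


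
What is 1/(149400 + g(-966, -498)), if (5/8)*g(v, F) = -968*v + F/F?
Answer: 5/8227712 ≈ 6.0770e-7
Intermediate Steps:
g(v, F) = 8/5 - 7744*v/5 (g(v, F) = 8*(-968*v + F/F)/5 = 8*(-968*v + 1)/5 = 8*(1 - 968*v)/5 = 8/5 - 7744*v/5)
1/(149400 + g(-966, -498)) = 1/(149400 + (8/5 - 7744/5*(-966))) = 1/(149400 + (8/5 + 7480704/5)) = 1/(149400 + 7480712/5) = 1/(8227712/5) = 5/8227712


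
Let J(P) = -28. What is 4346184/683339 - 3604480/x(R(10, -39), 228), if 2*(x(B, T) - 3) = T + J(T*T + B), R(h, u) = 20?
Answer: -2462634101768/70383917 ≈ -34989.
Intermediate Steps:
x(B, T) = -11 + T/2 (x(B, T) = 3 + (T - 28)/2 = 3 + (-28 + T)/2 = 3 + (-14 + T/2) = -11 + T/2)
4346184/683339 - 3604480/x(R(10, -39), 228) = 4346184/683339 - 3604480/(-11 + (½)*228) = 4346184*(1/683339) - 3604480/(-11 + 114) = 4346184/683339 - 3604480/103 = -2462634101768/70383917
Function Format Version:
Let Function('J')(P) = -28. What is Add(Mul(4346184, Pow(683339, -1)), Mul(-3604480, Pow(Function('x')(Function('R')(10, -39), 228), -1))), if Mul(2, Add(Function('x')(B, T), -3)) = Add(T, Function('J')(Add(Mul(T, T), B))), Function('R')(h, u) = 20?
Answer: Rational(-2462634101768, 70383917) ≈ -34989.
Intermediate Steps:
Function('x')(B, T) = Add(-11, Mul(Rational(1, 2), T)) (Function('x')(B, T) = Add(3, Mul(Rational(1, 2), Add(T, -28))) = Add(3, Mul(Rational(1, 2), Add(-28, T))) = Add(3, Add(-14, Mul(Rational(1, 2), T))) = Add(-11, Mul(Rational(1, 2), T)))
Add(Mul(4346184, Pow(683339, -1)), Mul(-3604480, Pow(Function('x')(Function('R')(10, -39), 228), -1))) = Add(Mul(4346184, Pow(683339, -1)), Mul(-3604480, Pow(Add(-11, Mul(Rational(1, 2), 228)), -1))) = Add(Mul(4346184, Rational(1, 683339)), Mul(-3604480, Pow(Add(-11, 114), -1))) = Add(Rational(4346184, 683339), Mul(-3604480, Pow(103, -1))) = Add(Rational(4346184, 683339), Mul(-3604480, Rational(1, 103))) = Add(Rational(4346184, 683339), Rational(-3604480, 103)) = Rational(-2462634101768, 70383917)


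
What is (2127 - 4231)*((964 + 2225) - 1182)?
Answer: -4222728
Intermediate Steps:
(2127 - 4231)*((964 + 2225) - 1182) = -2104*(3189 - 1182) = -2104*2007 = -4222728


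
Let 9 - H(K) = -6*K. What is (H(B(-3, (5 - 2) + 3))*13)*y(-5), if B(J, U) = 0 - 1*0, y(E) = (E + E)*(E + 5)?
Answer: 0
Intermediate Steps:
y(E) = 2*E*(5 + E) (y(E) = (2*E)*(5 + E) = 2*E*(5 + E))
B(J, U) = 0 (B(J, U) = 0 + 0 = 0)
H(K) = 9 + 6*K (H(K) = 9 - (-6)*K = 9 + 6*K)
(H(B(-3, (5 - 2) + 3))*13)*y(-5) = ((9 + 6*0)*13)*(2*(-5)*(5 - 5)) = ((9 + 0)*13)*(2*(-5)*0) = (9*13)*0 = 117*0 = 0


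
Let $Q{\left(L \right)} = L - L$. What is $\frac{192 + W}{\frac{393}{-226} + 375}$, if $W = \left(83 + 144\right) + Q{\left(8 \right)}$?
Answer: $\frac{94694}{84357} \approx 1.1225$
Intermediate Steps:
$Q{\left(L \right)} = 0$
$W = 227$ ($W = \left(83 + 144\right) + 0 = 227 + 0 = 227$)
$\frac{192 + W}{\frac{393}{-226} + 375} = \frac{192 + 227}{\frac{393}{-226} + 375} = \frac{419}{393 \left(- \frac{1}{226}\right) + 375} = \frac{419}{- \frac{393}{226} + 375} = \frac{419}{\frac{84357}{226}} = 419 \cdot \frac{226}{84357} = \frac{94694}{84357}$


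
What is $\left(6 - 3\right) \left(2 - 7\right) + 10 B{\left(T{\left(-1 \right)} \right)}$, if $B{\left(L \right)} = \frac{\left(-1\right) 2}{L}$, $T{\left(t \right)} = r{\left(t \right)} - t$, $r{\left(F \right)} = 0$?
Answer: $-35$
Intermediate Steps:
$T{\left(t \right)} = - t$ ($T{\left(t \right)} = 0 - t = - t$)
$B{\left(L \right)} = - \frac{2}{L}$
$\left(6 - 3\right) \left(2 - 7\right) + 10 B{\left(T{\left(-1 \right)} \right)} = \left(6 - 3\right) \left(2 - 7\right) + 10 \left(- \frac{2}{\left(-1\right) \left(-1\right)}\right) = 3 \left(-5\right) + 10 \left(- \frac{2}{1}\right) = -15 + 10 \left(\left(-2\right) 1\right) = -15 + 10 \left(-2\right) = -15 - 20 = -35$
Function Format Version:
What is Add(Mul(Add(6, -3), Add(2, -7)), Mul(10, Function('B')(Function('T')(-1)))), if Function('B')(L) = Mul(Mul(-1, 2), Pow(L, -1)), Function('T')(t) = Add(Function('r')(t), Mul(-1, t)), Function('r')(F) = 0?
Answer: -35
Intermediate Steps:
Function('T')(t) = Mul(-1, t) (Function('T')(t) = Add(0, Mul(-1, t)) = Mul(-1, t))
Function('B')(L) = Mul(-2, Pow(L, -1))
Add(Mul(Add(6, -3), Add(2, -7)), Mul(10, Function('B')(Function('T')(-1)))) = Add(Mul(Add(6, -3), Add(2, -7)), Mul(10, Mul(-2, Pow(Mul(-1, -1), -1)))) = Add(Mul(3, -5), Mul(10, Mul(-2, Pow(1, -1)))) = Add(-15, Mul(10, Mul(-2, 1))) = Add(-15, Mul(10, -2)) = Add(-15, -20) = -35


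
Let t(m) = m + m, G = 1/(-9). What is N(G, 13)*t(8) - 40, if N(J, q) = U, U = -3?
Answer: -88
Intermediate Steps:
G = -⅑ ≈ -0.11111
N(J, q) = -3
t(m) = 2*m
N(G, 13)*t(8) - 40 = -6*8 - 40 = -3*16 - 40 = -48 - 40 = -88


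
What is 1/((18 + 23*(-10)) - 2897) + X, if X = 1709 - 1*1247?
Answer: 1436357/3109 ≈ 462.00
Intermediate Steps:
X = 462 (X = 1709 - 1247 = 462)
1/((18 + 23*(-10)) - 2897) + X = 1/((18 + 23*(-10)) - 2897) + 462 = 1/((18 - 230) - 2897) + 462 = 1/(-212 - 2897) + 462 = 1/(-3109) + 462 = -1/3109 + 462 = 1436357/3109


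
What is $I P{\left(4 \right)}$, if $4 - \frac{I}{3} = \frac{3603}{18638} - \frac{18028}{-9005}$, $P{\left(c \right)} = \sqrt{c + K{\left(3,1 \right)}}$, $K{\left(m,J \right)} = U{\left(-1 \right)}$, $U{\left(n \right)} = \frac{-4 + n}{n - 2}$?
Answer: $\frac{302889881 \sqrt{51}}{167835190} \approx 12.888$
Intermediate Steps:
$U{\left(n \right)} = \frac{-4 + n}{-2 + n}$
$K{\left(m,J \right)} = \frac{5}{3}$ ($K{\left(m,J \right)} = \frac{-4 - 1}{-2 - 1} = \frac{1}{-3} \left(-5\right) = \left(- \frac{1}{3}\right) \left(-5\right) = \frac{5}{3}$)
$P{\left(c \right)} = \sqrt{\frac{5}{3} + c}$ ($P{\left(c \right)} = \sqrt{c + \frac{5}{3}} = \sqrt{\frac{5}{3} + c}$)
$I = \frac{908669643}{167835190}$ ($I = 12 - 3 \left(\frac{3603}{18638} - \frac{18028}{-9005}\right) = 12 - 3 \left(3603 \cdot \frac{1}{18638} - - \frac{18028}{9005}\right) = 12 - 3 \left(\frac{3603}{18638} + \frac{18028}{9005}\right) = 12 - \frac{1105352637}{167835190} = \frac{908669643}{167835190} \approx 5.4141$)
$I P{\left(4 \right)} = \frac{908669643 \frac{\sqrt{15 + 9 \cdot 4}}{3}}{167835190} = \frac{908669643 \frac{\sqrt{15 + 36}}{3}}{167835190} = \frac{908669643 \frac{\sqrt{51}}{3}}{167835190} = \frac{302889881 \sqrt{51}}{167835190}$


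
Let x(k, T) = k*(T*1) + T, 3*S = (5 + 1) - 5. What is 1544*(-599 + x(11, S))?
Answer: -918680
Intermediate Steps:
S = ⅓ (S = ((5 + 1) - 5)/3 = (6 - 5)/3 = (⅓)*1 = ⅓ ≈ 0.33333)
x(k, T) = T + T*k (x(k, T) = k*T + T = T*k + T = T + T*k)
1544*(-599 + x(11, S)) = 1544*(-599 + (1 + 11)/3) = 1544*(-599 + (⅓)*12) = 1544*(-599 + 4) = 1544*(-595) = -918680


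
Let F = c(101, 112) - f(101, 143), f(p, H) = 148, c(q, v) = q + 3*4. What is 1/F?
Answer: -1/35 ≈ -0.028571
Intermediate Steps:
c(q, v) = 12 + q (c(q, v) = q + 12 = 12 + q)
F = -35 (F = (12 + 101) - 1*148 = 113 - 148 = -35)
1/F = 1/(-35) = -1/35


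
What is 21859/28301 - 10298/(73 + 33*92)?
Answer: -223484067/87987809 ≈ -2.5399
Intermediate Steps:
21859/28301 - 10298/(73 + 33*92) = 21859*(1/28301) - 10298/(73 + 3036) = 21859/28301 - 10298/3109 = -223484067/87987809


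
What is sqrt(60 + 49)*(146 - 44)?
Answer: 102*sqrt(109) ≈ 1064.9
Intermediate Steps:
sqrt(60 + 49)*(146 - 44) = sqrt(109)*102 = 102*sqrt(109)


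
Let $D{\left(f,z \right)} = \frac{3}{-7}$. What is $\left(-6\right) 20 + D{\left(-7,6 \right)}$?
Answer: $- \frac{843}{7} \approx -120.43$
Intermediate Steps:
$D{\left(f,z \right)} = - \frac{3}{7}$ ($D{\left(f,z \right)} = 3 \left(- \frac{1}{7}\right) = - \frac{3}{7}$)
$\left(-6\right) 20 + D{\left(-7,6 \right)} = \left(-6\right) 20 - \frac{3}{7} = -120 - \frac{3}{7} = - \frac{843}{7}$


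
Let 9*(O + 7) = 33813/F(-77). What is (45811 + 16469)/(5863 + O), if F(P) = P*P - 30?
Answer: 21611160/2032253 ≈ 10.634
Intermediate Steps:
F(P) = -30 + P² (F(P) = P² - 30 = -30 + P²)
O = -2208/347 (O = -7 + (33813/(-30 + (-77)²))/9 = -7 + (33813/(-30 + 5929))/9 = -7 + (33813/5899)/9 = -7 + (33813*(1/5899))/9 = -7 + (⅑)*(1989/347) = -7 + 221/347 = -2208/347 ≈ -6.3631)
(45811 + 16469)/(5863 + O) = (45811 + 16469)/(5863 - 2208/347) = 62280/(2032253/347) = 62280*(347/2032253) = 21611160/2032253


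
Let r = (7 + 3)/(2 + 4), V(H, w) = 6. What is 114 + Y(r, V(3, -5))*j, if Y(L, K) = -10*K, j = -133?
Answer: 8094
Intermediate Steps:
r = 5/3 (r = 10/6 = 10*(⅙) = 5/3 ≈ 1.6667)
114 + Y(r, V(3, -5))*j = 114 - 10*6*(-133) = 114 - 60*(-133) = 114 + 7980 = 8094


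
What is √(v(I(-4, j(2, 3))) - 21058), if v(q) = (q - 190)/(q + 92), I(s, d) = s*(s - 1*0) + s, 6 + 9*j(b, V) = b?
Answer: I*√14236365/26 ≈ 145.12*I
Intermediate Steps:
j(b, V) = -⅔ + b/9
I(s, d) = s + s² (I(s, d) = s*(s + 0) + s = s*s + s = s² + s = s + s²)
v(q) = (-190 + q)/(92 + q)
√(v(I(-4, j(2, 3))) - 21058) = √((-190 - 4*(1 - 4))/(92 - 4*(1 - 4)) - 21058) = √((-190 - 4*(-3))/(92 - 4*(-3)) - 21058) = √((-190 + 12)/(92 + 12) - 21058) = √(-178/104 - 21058) = √((1/104)*(-178) - 21058) = √(-89/52 - 21058) = √(-1095105/52) = I*√14236365/26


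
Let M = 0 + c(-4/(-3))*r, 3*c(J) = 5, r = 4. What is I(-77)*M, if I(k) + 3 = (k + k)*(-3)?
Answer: 3060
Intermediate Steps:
I(k) = -3 - 6*k (I(k) = -3 + (k + k)*(-3) = -3 + (2*k)*(-3) = -3 - 6*k)
c(J) = 5/3 (c(J) = (⅓)*5 = 5/3)
M = 20/3 (M = 0 + (5/3)*4 = 0 + 20/3 = 20/3 ≈ 6.6667)
I(-77)*M = (-3 - 6*(-77))*(20/3) = (-3 + 462)*(20/3) = 459*(20/3) = 3060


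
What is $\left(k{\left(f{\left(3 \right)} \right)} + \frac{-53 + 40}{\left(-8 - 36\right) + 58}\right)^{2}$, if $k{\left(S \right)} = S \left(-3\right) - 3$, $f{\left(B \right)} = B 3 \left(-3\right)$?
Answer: $\frac{1164241}{196} \approx 5940.0$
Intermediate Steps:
$f{\left(B \right)} = - 9 B$ ($f{\left(B \right)} = 3 B \left(-3\right) = - 9 B$)
$k{\left(S \right)} = -3 - 3 S$ ($k{\left(S \right)} = - 3 S - 3 = -3 - 3 S$)
$\left(k{\left(f{\left(3 \right)} \right)} + \frac{-53 + 40}{\left(-8 - 36\right) + 58}\right)^{2} = \left(\left(-3 - 3 \left(\left(-9\right) 3\right)\right) + \frac{-53 + 40}{\left(-8 - 36\right) + 58}\right)^{2} = \left(\left(-3 - -81\right) - \frac{13}{-44 + 58}\right)^{2} = \left(\left(-3 + 81\right) - \frac{13}{14}\right)^{2} = \left(78 - \frac{13}{14}\right)^{2} = \left(\frac{1079}{14}\right)^{2} = \frac{1164241}{196}$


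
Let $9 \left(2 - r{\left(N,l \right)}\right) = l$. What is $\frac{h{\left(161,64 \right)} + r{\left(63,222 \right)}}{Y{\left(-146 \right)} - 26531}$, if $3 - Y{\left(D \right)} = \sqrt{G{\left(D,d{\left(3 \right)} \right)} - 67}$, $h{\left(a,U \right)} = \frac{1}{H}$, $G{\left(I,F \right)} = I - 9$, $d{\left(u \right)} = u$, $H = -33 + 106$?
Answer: $\frac{65802704}{77058983157} - \frac{4961 i \sqrt{222}}{154117966314} \approx 0.00085393 - 4.7961 \cdot 10^{-7} i$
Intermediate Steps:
$H = 73$
$r{\left(N,l \right)} = 2 - \frac{l}{9}$
$G{\left(I,F \right)} = -9 + I$
$h{\left(a,U \right)} = \frac{1}{73}$
$Y{\left(D \right)} = 3 - \sqrt{-76 + D}$ ($Y{\left(D \right)} = 3 - \sqrt{\left(-9 + D\right) - 67} = 3 - \sqrt{-76 + D}$)
$\frac{h{\left(161,64 \right)} + r{\left(63,222 \right)}}{Y{\left(-146 \right)} - 26531} = \frac{\frac{1}{73} + \left(2 - \frac{74}{3}\right)}{\left(3 - \sqrt{-76 - 146}\right) - 26531} = \frac{\frac{1}{73} + \left(2 - \frac{74}{3}\right)}{\left(3 - \sqrt{-222}\right) - 26531} = \frac{\frac{1}{73} - \frac{68}{3}}{\left(3 - i \sqrt{222}\right) - 26531} = - \frac{4961}{219 \left(\left(3 - i \sqrt{222}\right) - 26531\right)} = - \frac{4961}{219 \left(-26528 - i \sqrt{222}\right)}$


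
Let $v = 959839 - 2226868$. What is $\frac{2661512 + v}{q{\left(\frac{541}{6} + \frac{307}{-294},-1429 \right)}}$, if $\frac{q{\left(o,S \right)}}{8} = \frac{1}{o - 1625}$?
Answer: $- \frac{52473000807}{196} \approx -2.6772 \cdot 10^{8}$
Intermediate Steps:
$v = -1267029$
$q{\left(o,S \right)} = \frac{8}{-1625 + o}$ ($q{\left(o,S \right)} = \frac{8}{o - 1625} = \frac{8}{-1625 + o}$)
$\frac{2661512 + v}{q{\left(\frac{541}{6} + \frac{307}{-294},-1429 \right)}} = \frac{2661512 - 1267029}{8 \frac{1}{-1625 + \left(\frac{541}{6} + \frac{307}{-294}\right)}} = \frac{1394483}{8 \frac{1}{-1625 + \left(541 \cdot \frac{1}{6} + 307 \left(- \frac{1}{294}\right)\right)}} = \frac{1394483}{8 \frac{1}{-1625 + \left(\frac{541}{6} - \frac{307}{294}\right)}} = \frac{1394483}{8 \frac{1}{-1625 + \frac{4367}{49}}} = \frac{1394483}{8 \frac{1}{- \frac{75258}{49}}} = \frac{1394483}{8 \left(- \frac{49}{75258}\right)} = \frac{1394483}{- \frac{196}{37629}} = 1394483 \left(- \frac{37629}{196}\right) = - \frac{52473000807}{196}$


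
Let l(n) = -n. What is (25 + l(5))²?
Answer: 400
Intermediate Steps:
(25 + l(5))² = (25 - 1*5)² = (25 - 5)² = 20² = 400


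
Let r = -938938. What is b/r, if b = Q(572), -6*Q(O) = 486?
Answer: 81/938938 ≈ 8.6268e-5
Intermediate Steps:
Q(O) = -81 (Q(O) = -1/6*486 = -81)
b = -81
b/r = -81/(-938938) = -81*(-1/938938) = 81/938938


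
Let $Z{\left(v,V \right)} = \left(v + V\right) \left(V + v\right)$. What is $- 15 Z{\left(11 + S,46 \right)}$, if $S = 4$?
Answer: $-55815$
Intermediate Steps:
$Z{\left(v,V \right)} = \left(V + v\right)^{2}$ ($Z{\left(v,V \right)} = \left(V + v\right) \left(V + v\right) = \left(V + v\right)^{2}$)
$- 15 Z{\left(11 + S,46 \right)} = - 15 \left(46 + \left(11 + 4\right)\right)^{2} = - 15 \left(46 + 15\right)^{2} = - 15 \cdot 61^{2} = \left(-15\right) 3721 = -55815$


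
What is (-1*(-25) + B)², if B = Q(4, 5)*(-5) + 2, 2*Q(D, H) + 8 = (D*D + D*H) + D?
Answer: 2809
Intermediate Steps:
Q(D, H) = -4 + D/2 + D²/2 + D*H/2 (Q(D, H) = -4 + ((D*D + D*H) + D)/2 = -4 + ((D² + D*H) + D)/2 = -4 + (D + D² + D*H)/2 = -4 + (D/2 + D²/2 + D*H/2) = -4 + D/2 + D²/2 + D*H/2)
B = -78 (B = (-4 + (½)*4 + (½)*4² + (½)*4*5)*(-5) + 2 = (-4 + 2 + (½)*16 + 10)*(-5) + 2 = (-4 + 2 + 8 + 10)*(-5) + 2 = 16*(-5) + 2 = -80 + 2 = -78)
(-1*(-25) + B)² = (-1*(-25) - 78)² = (25 - 78)² = (-53)² = 2809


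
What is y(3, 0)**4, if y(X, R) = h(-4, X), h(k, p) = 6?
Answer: 1296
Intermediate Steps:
y(X, R) = 6
y(3, 0)**4 = 6**4 = 1296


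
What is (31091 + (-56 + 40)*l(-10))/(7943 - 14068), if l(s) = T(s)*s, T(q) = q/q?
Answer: -31251/6125 ≈ -5.1022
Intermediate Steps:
T(q) = 1
l(s) = s (l(s) = 1*s = s)
(31091 + (-56 + 40)*l(-10))/(7943 - 14068) = (31091 + (-56 + 40)*(-10))/(7943 - 14068) = (31091 - 16*(-10))/(-6125) = (31091 + 160)*(-1/6125) = 31251*(-1/6125) = -31251/6125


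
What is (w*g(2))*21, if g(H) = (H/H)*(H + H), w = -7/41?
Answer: -588/41 ≈ -14.341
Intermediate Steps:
w = -7/41 (w = -7*1/41 = -7/41 ≈ -0.17073)
g(H) = 2*H (g(H) = 1*(2*H) = 2*H)
(w*g(2))*21 = -14*2/41*21 = -7/41*4*21 = -28/41*21 = -588/41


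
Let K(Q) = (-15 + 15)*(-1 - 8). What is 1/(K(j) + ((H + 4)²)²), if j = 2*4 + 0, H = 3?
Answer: 1/2401 ≈ 0.00041649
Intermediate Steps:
j = 8 (j = 8 + 0 = 8)
K(Q) = 0 (K(Q) = 0*(-9) = 0)
1/(K(j) + ((H + 4)²)²) = 1/(0 + ((3 + 4)²)²) = 1/(0 + (7²)²) = 1/(0 + 49²) = 1/(0 + 2401) = 1/2401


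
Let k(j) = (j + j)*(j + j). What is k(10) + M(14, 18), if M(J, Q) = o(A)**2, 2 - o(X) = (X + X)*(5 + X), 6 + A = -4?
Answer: 10004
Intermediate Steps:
A = -10 (A = -6 - 4 = -10)
o(X) = 2 - 2*X*(5 + X) (o(X) = 2 - (X + X)*(5 + X) = 2 - 2*X*(5 + X))
k(j) = 4*j**2 (k(j) = (2*j)*(2*j) = 4*j**2)
M(J, Q) = 9604 (M(J, Q) = (2 - 10*(-10) - 2*(-10)**2)**2 = (2 + 100 - 2*100)**2 = (2 + 100 - 200)**2 = (-98)**2 = 9604)
k(10) + M(14, 18) = 4*10**2 + 9604 = 4*100 + 9604 = 400 + 9604 = 10004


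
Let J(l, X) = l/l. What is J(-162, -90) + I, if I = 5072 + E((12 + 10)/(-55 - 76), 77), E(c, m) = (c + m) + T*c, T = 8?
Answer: 674452/131 ≈ 5148.5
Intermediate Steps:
J(l, X) = 1
E(c, m) = m + 9*c (E(c, m) = (c + m) + 8*c = m + 9*c)
I = 674321/131 (I = 5072 + (77 + 9*((12 + 10)/(-55 - 76))) = 5072 + (77 + 9*(22/(-131))) = 5072 + (77 + 9*(22*(-1/131))) = 5072 + (77 + 9*(-22/131)) = 5072 + (77 - 198/131) = 5072 + 9889/131 = 674321/131 ≈ 5147.5)
J(-162, -90) + I = 1 + 674321/131 = 674452/131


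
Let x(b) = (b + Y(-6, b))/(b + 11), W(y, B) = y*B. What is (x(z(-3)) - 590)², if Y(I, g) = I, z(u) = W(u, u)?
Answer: 139169209/400 ≈ 3.4792e+5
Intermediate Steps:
W(y, B) = B*y
z(u) = u² (z(u) = u*u = u²)
x(b) = (-6 + b)/(11 + b) (x(b) = (b - 6)/(b + 11) = (-6 + b)/(11 + b))
(x(z(-3)) - 590)² = ((-6 + (-3)²)/(11 + (-3)²) - 590)² = ((-6 + 9)/(11 + 9) - 590)² = (3/20 - 590)² = (-11797/20)² = 139169209/400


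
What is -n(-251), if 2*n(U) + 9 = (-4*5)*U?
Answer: -5011/2 ≈ -2505.5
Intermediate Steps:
n(U) = -9/2 - 10*U (n(U) = -9/2 + ((-4*5)*U)/2 = -9/2 + (-20*U)/2 = -9/2 - 10*U)
-n(-251) = -(-9/2 - 10*(-251)) = -(-9/2 + 2510) = -1*5011/2 = -5011/2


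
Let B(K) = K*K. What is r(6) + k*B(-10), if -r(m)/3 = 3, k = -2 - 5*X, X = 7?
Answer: -3709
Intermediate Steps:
k = -37 (k = -2 - 5*7 = -2 - 35 = -37)
B(K) = K**2
r(m) = -9 (r(m) = -3*3 = -9)
r(6) + k*B(-10) = -9 - 37*(-10)**2 = -9 - 37*100 = -9 - 3700 = -3709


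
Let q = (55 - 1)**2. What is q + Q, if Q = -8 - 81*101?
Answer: -5273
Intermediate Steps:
q = 2916 (q = 54**2 = 2916)
Q = -8189 (Q = -8 - 8181 = -8189)
q + Q = 2916 - 8189 = -5273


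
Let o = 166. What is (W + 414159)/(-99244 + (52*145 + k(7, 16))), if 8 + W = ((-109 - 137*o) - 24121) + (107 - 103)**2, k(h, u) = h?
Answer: -367195/91697 ≈ -4.0044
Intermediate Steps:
W = -46964 (W = -8 + (((-109 - 137*166) - 24121) + (107 - 103)**2) = -8 + (((-109 - 22742) - 24121) + 4**2) = -8 + ((-22851 - 24121) + 16) = -8 + (-46972 + 16) = -8 - 46956 = -46964)
(W + 414159)/(-99244 + (52*145 + k(7, 16))) = (-46964 + 414159)/(-99244 + (52*145 + 7)) = 367195/(-99244 + (7540 + 7)) = 367195/(-99244 + 7547) = 367195/(-91697) = 367195*(-1/91697) = -367195/91697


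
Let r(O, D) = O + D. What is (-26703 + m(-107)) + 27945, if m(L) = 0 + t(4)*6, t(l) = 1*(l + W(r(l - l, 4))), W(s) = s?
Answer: 1290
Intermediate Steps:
r(O, D) = D + O
t(l) = 4 + l (t(l) = 1*(l + (4 + (l - l))) = 1*(l + (4 + 0)) = 1*(l + 4) = 1*(4 + l) = 4 + l)
m(L) = 48 (m(L) = 0 + (4 + 4)*6 = 0 + 8*6 = 0 + 48 = 48)
(-26703 + m(-107)) + 27945 = (-26703 + 48) + 27945 = -26655 + 27945 = 1290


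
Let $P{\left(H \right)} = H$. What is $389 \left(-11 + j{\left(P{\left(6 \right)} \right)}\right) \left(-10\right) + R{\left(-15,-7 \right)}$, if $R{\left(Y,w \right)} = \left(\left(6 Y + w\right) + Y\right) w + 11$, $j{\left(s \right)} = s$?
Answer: $20245$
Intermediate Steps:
$R{\left(Y,w \right)} = 11 + w \left(w + 7 Y\right)$ ($R{\left(Y,w \right)} = \left(\left(w + 6 Y\right) + Y\right) w + 11 = \left(w + 7 Y\right) w + 11 = w \left(w + 7 Y\right) + 11 = 11 + w \left(w + 7 Y\right)$)
$389 \left(-11 + j{\left(P{\left(6 \right)} \right)}\right) \left(-10\right) + R{\left(-15,-7 \right)} = 389 \left(-11 + 6\right) \left(-10\right) + \left(11 + \left(-7\right)^{2} + 7 \left(-15\right) \left(-7\right)\right) = 389 \left(\left(-5\right) \left(-10\right)\right) + \left(11 + 49 + 735\right) = 389 \cdot 50 + 795 = 19450 + 795 = 20245$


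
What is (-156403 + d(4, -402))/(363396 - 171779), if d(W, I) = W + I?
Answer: -156801/191617 ≈ -0.81830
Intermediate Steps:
d(W, I) = I + W
(-156403 + d(4, -402))/(363396 - 171779) = (-156403 + (-402 + 4))/(363396 - 171779) = (-156403 - 398)/191617 = -156801*1/191617 = -156801/191617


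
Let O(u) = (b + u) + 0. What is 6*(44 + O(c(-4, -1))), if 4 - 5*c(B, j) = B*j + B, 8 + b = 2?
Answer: 1164/5 ≈ 232.80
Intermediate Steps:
b = -6 (b = -8 + 2 = -6)
c(B, j) = ⅘ - B/5 - B*j/5 (c(B, j) = ⅘ - (B*j + B)/5 = ⅘ - (B + B*j)/5 = ⅘ + (-B/5 - B*j/5) = ⅘ - B/5 - B*j/5)
O(u) = -6 + u (O(u) = (-6 + u) + 0 = -6 + u)
6*(44 + O(c(-4, -1))) = 6*(44 + (-6 + (⅘ - ⅕*(-4) - ⅕*(-4)*(-1)))) = 6*(44 + (-6 + (⅘ + ⅘ - ⅘))) = 6*(44 + (-6 + ⅘)) = 6*(44 - 26/5) = 6*(194/5) = 1164/5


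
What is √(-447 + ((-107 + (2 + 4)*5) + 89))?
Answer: I*√435 ≈ 20.857*I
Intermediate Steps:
√(-447 + ((-107 + (2 + 4)*5) + 89)) = √(-447 + ((-107 + 6*5) + 89)) = √(-447 + ((-107 + 30) + 89)) = √(-447 + (-77 + 89)) = √(-447 + 12) = √(-435) = I*√435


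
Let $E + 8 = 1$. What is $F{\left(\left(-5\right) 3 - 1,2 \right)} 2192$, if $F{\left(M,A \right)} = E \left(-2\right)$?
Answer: $30688$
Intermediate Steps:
$E = -7$ ($E = -8 + 1 = -7$)
$F{\left(M,A \right)} = 14$ ($F{\left(M,A \right)} = \left(-7\right) \left(-2\right) = 14$)
$F{\left(\left(-5\right) 3 - 1,2 \right)} 2192 = 14 \cdot 2192 = 30688$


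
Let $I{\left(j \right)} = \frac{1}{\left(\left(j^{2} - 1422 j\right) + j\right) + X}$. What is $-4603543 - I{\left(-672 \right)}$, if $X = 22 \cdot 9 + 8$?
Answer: $- \frac{6475813145187}{1406702} \approx -4.6035 \cdot 10^{6}$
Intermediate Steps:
$X = 206$ ($X = 198 + 8 = 206$)
$I{\left(j \right)} = \frac{1}{206 + j^{2} - 1421 j}$ ($I{\left(j \right)} = \frac{1}{\left(\left(j^{2} - 1422 j\right) + j\right) + 206} = \frac{1}{\left(j^{2} - 1421 j\right) + 206} = \frac{1}{206 + j^{2} - 1421 j}$)
$-4603543 - I{\left(-672 \right)} = -4603543 - \frac{1}{206 + \left(-672\right)^{2} - -954912} = -4603543 - \frac{1}{206 + 451584 + 954912} = -4603543 - \frac{1}{1406702} = - \frac{6475813145187}{1406702}$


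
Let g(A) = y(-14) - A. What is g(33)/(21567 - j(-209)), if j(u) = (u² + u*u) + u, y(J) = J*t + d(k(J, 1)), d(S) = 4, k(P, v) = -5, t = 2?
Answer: 19/21862 ≈ 0.00086909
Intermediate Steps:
y(J) = 4 + 2*J (y(J) = J*2 + 4 = 2*J + 4 = 4 + 2*J)
j(u) = u + 2*u² (j(u) = (u² + u²) + u = 2*u² + u = u + 2*u²)
g(A) = -24 - A (g(A) = (4 + 2*(-14)) - A = (4 - 28) - A = -24 - A)
g(33)/(21567 - j(-209)) = (-24 - 1*33)/(21567 - (-209)*(1 + 2*(-209))) = (-24 - 33)/(21567 - (-209)*(1 - 418)) = -57/(21567 - (-209)*(-417)) = -57/(21567 - 1*87153) = -57/(21567 - 87153) = -57/(-65586) = -57*(-1/65586) = 19/21862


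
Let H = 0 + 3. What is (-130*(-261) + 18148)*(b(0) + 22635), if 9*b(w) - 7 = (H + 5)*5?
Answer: 10611517436/9 ≈ 1.1791e+9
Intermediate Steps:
H = 3
b(w) = 47/9 (b(w) = 7/9 + ((3 + 5)*5)/9 = 7/9 + (8*5)/9 = 7/9 + (⅑)*40 = 7/9 + 40/9 = 47/9)
(-130*(-261) + 18148)*(b(0) + 22635) = (-130*(-261) + 18148)*(47/9 + 22635) = (33930 + 18148)*(203762/9) = 52078*(203762/9) = 10611517436/9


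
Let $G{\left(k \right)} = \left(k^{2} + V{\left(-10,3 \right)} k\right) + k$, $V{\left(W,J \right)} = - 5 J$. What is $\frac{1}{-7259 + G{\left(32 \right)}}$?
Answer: $- \frac{1}{6683} \approx -0.00014963$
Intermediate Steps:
$G{\left(k \right)} = k^{2} - 14 k$ ($G{\left(k \right)} = \left(k^{2} + \left(-5\right) 3 k\right) + k = \left(k^{2} - 15 k\right) + k = k^{2} - 14 k$)
$\frac{1}{-7259 + G{\left(32 \right)}} = \frac{1}{-7259 + 32 \left(-14 + 32\right)} = \frac{1}{-7259 + 32 \cdot 18} = \frac{1}{-7259 + 576} = \frac{1}{-6683} = - \frac{1}{6683}$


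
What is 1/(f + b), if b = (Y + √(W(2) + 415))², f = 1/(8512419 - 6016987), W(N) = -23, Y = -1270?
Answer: 2009252214936012328/3238360782381152039125645 + 44287710323429888*√2/3238360782381152039125645 ≈ 6.3979e-7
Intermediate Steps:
f = 1/2495432 ≈ 4.0073e-7
b = (-1270 + 14*√2)² (b = (-1270 + √(-23 + 415))² = (-1270 + √392)² = (-1270 + 14*√2)² ≈ 1.5630e+6)
1/(f + b) = 1/(1/2495432 + (1613292 - 35560*√2)) = 1/(4025860482145/2495432 - 35560*√2)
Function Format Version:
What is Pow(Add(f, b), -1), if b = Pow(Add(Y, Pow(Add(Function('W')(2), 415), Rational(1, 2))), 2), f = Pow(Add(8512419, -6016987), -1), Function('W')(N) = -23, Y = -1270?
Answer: Add(Rational(2009252214936012328, 3238360782381152039125645), Mul(Rational(44287710323429888, 3238360782381152039125645), Pow(2, Rational(1, 2)))) ≈ 6.3979e-7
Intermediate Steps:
f = Rational(1, 2495432) (f = Pow(2495432, -1) = Rational(1, 2495432) ≈ 4.0073e-7)
b = Pow(Add(-1270, Mul(14, Pow(2, Rational(1, 2)))), 2) (b = Pow(Add(-1270, Pow(Add(-23, 415), Rational(1, 2))), 2) = Pow(Add(-1270, Pow(392, Rational(1, 2))), 2) = Pow(Add(-1270, Mul(14, Pow(2, Rational(1, 2)))), 2) ≈ 1.5630e+6)
Pow(Add(f, b), -1) = Pow(Add(Rational(1, 2495432), Add(1613292, Mul(-35560, Pow(2, Rational(1, 2))))), -1) = Pow(Add(Rational(4025860482145, 2495432), Mul(-35560, Pow(2, Rational(1, 2)))), -1)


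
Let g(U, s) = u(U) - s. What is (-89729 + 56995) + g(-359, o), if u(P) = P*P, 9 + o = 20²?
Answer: 95756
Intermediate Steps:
o = 391 (o = -9 + 20² = -9 + 400 = 391)
u(P) = P²
g(U, s) = U² - s
(-89729 + 56995) + g(-359, o) = (-89729 + 56995) + ((-359)² - 1*391) = -32734 + (128881 - 391) = -32734 + 128490 = 95756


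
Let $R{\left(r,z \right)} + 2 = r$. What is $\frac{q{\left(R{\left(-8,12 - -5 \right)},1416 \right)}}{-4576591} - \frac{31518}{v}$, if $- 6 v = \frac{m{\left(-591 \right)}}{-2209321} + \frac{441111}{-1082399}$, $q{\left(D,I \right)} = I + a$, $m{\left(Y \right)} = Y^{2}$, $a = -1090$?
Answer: $- \frac{344942698438106974914652}{1031729284566273875} \approx -3.3433 \cdot 10^{5}$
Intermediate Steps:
$R{\left(r,z \right)} = -2 + r$
$q{\left(D,I \right)} = -1090 + I$ ($q{\left(D,I \right)} = I - 1090 = -1090 + I$)
$v = \frac{225436200125}{2391366841079}$ ($v = - \frac{\frac{\left(-591\right)^{2}}{-2209321} + \frac{441111}{-1082399}}{6} = - \frac{349281 \left(- \frac{1}{2209321}\right) + 441111 \left(- \frac{1}{1082399}\right)}{6} = - \frac{- \frac{349281}{2209321} - \frac{441111}{1082399}}{6} = \left(- \frac{1}{6}\right) \left(- \frac{1352617200750}{2391366841079}\right) = \frac{225436200125}{2391366841079} \approx 0.094271$)
$\frac{q{\left(R{\left(-8,12 - -5 \right)},1416 \right)}}{-4576591} - \frac{31518}{v} = \frac{-1090 + 1416}{-4576591} - \frac{31518}{\frac{225436200125}{2391366841079}} = 326 \left(- \frac{1}{4576591}\right) - \frac{75371100097127922}{225436200125} = - \frac{326}{4576591} - \frac{75371100097127922}{225436200125} = - \frac{344942698438106974914652}{1031729284566273875}$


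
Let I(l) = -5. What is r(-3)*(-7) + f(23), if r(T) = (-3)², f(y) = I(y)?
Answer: -68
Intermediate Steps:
f(y) = -5
r(T) = 9
r(-3)*(-7) + f(23) = 9*(-7) - 5 = -63 - 5 = -68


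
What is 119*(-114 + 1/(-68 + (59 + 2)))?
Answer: -13583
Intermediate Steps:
119*(-114 + 1/(-68 + (59 + 2))) = 119*(-114 + 1/(-68 + 61)) = 119*(-114 + 1/(-7)) = 119*(-114 - ⅐) = 119*(-799/7) = -13583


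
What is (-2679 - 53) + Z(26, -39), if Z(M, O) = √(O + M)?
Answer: -2732 + I*√13 ≈ -2732.0 + 3.6056*I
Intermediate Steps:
Z(M, O) = √(M + O)
(-2679 - 53) + Z(26, -39) = (-2679 - 53) + √(26 - 39) = -2732 + √(-13) = -2732 + I*√13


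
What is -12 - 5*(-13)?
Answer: 53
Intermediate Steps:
-12 - 5*(-13) = -12 + 65 = 53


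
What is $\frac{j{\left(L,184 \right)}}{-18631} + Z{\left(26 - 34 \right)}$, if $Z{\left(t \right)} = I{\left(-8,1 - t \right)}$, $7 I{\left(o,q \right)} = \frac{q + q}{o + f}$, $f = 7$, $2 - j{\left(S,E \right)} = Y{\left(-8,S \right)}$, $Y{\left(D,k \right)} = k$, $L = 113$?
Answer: $- \frac{334581}{130417} \approx -2.5655$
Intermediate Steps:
$j{\left(S,E \right)} = 2 - S$
$I{\left(o,q \right)} = \frac{2 q}{7 \left(7 + o\right)}$ ($I{\left(o,q \right)} = \frac{\left(q + q\right) \frac{1}{o + 7}}{7} = \frac{2 q \frac{1}{7 + o}}{7} = \frac{2 q}{7 \left(7 + o\right)}$)
$Z{\left(t \right)} = - \frac{2}{7} + \frac{2 t}{7}$ ($Z{\left(t \right)} = \frac{2 \left(1 - t\right)}{7 \left(7 - 8\right)} = \frac{2 \left(1 - t\right)}{7 \left(-1\right)} = \frac{2}{7} \left(1 - t\right) \left(-1\right) = - \frac{2}{7} + \frac{2 t}{7}$)
$\frac{j{\left(L,184 \right)}}{-18631} + Z{\left(26 - 34 \right)} = \frac{2 - 113}{-18631} + \left(- \frac{2}{7} + \frac{2 \left(26 - 34\right)}{7}\right) = \left(2 - 113\right) \left(- \frac{1}{18631}\right) + \left(- \frac{2}{7} + \frac{2}{7} \left(-8\right)\right) = \left(-111\right) \left(- \frac{1}{18631}\right) - \frac{18}{7} = \frac{111}{18631} - \frac{18}{7} = - \frac{334581}{130417}$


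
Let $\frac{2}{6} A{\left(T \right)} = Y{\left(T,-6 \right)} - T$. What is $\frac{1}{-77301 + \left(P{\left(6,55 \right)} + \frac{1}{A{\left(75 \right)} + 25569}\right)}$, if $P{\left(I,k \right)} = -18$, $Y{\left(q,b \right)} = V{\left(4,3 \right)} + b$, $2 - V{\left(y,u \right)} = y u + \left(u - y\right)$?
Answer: $- \frac{25299}{1956093380} \approx -1.2933 \cdot 10^{-5}$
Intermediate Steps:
$V{\left(y,u \right)} = 2 + y - u - u y$ ($V{\left(y,u \right)} = 2 - \left(y u + \left(u - y\right)\right) = 2 - \left(u y + \left(u - y\right)\right) = 2 - \left(u - y + u y\right) = 2 + y - u - u y$)
$Y{\left(q,b \right)} = -9 + b$ ($Y{\left(q,b \right)} = \left(2 + 4 - 3 - 3 \cdot 4\right) + b = \left(2 + 4 - 3 - 12\right) + b = -9 + b$)
$A{\left(T \right)} = -45 - 3 T$ ($A{\left(T \right)} = 3 \left(\left(-9 - 6\right) - T\right) = 3 \left(-15 - T\right) = -45 - 3 T$)
$\frac{1}{-77301 + \left(P{\left(6,55 \right)} + \frac{1}{A{\left(75 \right)} + 25569}\right)} = \frac{1}{-77301 - \left(18 - \frac{1}{\left(-45 - 225\right) + 25569}\right)} = \frac{1}{-77301 - \left(18 - \frac{1}{-270 + 25569}\right)} = \frac{1}{-77301 - \left(18 - \frac{1}{25299}\right)} = \frac{1}{-77301 + \left(-18 + \frac{1}{25299}\right)} = \frac{1}{-77301 - \frac{455381}{25299}} = \frac{1}{- \frac{1956093380}{25299}} = - \frac{25299}{1956093380}$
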